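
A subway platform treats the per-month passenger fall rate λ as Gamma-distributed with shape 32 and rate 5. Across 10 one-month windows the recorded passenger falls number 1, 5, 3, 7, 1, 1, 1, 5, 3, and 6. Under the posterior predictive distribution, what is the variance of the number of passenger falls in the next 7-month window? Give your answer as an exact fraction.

2002/45

Total count: 1 + 5 + 3 + 7 + 1 + 1 + 1 + 5 + 3 + 6 = 33.
Total exposure: 10 months.
By Gamma–Poisson conjugacy, the posterior is Gamma(α + Σx, β + Σt) = Gamma(32 + 33, 5 + 10) = Gamma(65, 15).
The posterior predictive for a window of length T is Negative Binomial with variance T·α'·(β'+T)/β'² = 7·65·22/225 = 2002/45.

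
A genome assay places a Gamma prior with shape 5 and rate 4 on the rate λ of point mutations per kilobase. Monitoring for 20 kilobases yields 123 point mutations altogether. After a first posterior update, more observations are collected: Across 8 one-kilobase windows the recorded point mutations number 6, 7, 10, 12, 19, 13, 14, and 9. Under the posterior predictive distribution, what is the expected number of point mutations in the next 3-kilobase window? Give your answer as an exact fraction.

327/16

Total count 123 over total exposure 20 kilobases.
After the first batch: Gamma(5 + 123, 4 + 20) = Gamma(128, 24).
Total count: 6 + 7 + 10 + 12 + 19 + 13 + 14 + 9 = 90.
Total exposure: 8 kilobases.
After the second batch: Gamma(128 + 90, 24 + 8) = Gamma(218, 32).
Predictive mean over a 3-kilobase window = T·E[λ|data] = 3·218/32 = 327/16.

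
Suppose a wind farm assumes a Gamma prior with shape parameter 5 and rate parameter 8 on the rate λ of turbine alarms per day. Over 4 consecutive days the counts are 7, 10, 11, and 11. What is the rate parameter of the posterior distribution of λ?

12

Total count: 7 + 10 + 11 + 11 = 39.
Total exposure: 4 days.
Gamma(α, β) with Poisson data over total exposure Σt gives posterior Gamma(α+Σx, β+Σt) = Gamma(44, 12).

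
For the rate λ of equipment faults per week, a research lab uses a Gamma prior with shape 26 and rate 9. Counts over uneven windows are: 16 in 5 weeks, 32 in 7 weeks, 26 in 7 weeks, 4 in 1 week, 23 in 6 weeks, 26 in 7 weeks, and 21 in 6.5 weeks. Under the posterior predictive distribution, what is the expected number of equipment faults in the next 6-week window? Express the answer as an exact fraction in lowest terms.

2088/97

Total count: 16 + 32 + 26 + 4 + 23 + 26 + 21 = 148.
Total exposure: 5 + 7 + 7 + 1 + 6 + 7 + 6.5 = 39.5 weeks.
Gamma(α, β) with Poisson data over total exposure Σt gives posterior Gamma(α+Σx, β+Σt) = Gamma(174, 97/2).
Predictive mean over a 6-week window = T·E[λ|data] = 6·174/(97/2) = 2088/97.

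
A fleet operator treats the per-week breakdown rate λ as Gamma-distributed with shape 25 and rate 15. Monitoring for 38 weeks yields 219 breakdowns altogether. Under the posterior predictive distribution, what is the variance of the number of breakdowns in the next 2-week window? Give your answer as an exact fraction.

Total count 219 over total exposure 38 weeks.
Gamma(α, β) with Poisson data over total exposure Σt gives posterior Gamma(α+Σx, β+Σt) = Gamma(244, 53).
The posterior predictive for a window of length T is Negative Binomial with variance T·α'·(β'+T)/β'² = 2·244·55/2809 = 26840/2809.

26840/2809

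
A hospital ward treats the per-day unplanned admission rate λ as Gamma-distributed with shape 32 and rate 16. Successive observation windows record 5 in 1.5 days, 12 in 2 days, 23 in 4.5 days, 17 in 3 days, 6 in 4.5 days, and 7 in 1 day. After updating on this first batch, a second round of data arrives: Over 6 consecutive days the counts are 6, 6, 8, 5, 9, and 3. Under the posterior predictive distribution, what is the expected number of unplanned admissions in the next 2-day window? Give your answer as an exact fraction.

Total count: 5 + 12 + 23 + 17 + 6 + 7 = 70.
Total exposure: 1.5 + 2 + 4.5 + 3 + 4.5 + 1 = 16.5 days.
After the first batch: Gamma(32 + 70, 16 + 16.5) = Gamma(102, 65/2).
Total count: 6 + 6 + 8 + 5 + 9 + 3 = 37.
Total exposure: 6 days.
After the second batch: Gamma(102 + 37, 65/2 + 6) = Gamma(139, 77/2).
Predictive mean over a 2-day window = T·E[λ|data] = 2·139/(77/2) = 556/77.

556/77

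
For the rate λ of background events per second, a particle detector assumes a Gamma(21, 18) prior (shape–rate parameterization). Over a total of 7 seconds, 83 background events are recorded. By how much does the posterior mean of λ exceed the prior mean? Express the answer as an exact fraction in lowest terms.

449/150

Total count 83 over total exposure 7 seconds.
Gamma(α, β) with Poisson data over total exposure Σt gives posterior Gamma(α+Σx, β+Σt) = Gamma(104, 25).
Posterior mean = 104/25 = 104/25; prior mean = 21/18 = 7/6. Difference = 104/25 − 7/6 = 449/150.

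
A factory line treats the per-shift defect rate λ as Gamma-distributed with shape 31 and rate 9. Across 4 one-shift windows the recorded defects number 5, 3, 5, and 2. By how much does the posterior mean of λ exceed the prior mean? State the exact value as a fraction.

Total count: 5 + 3 + 5 + 2 = 15.
Total exposure: 4 shifts.
Posterior: α' = 31 + 15 = 46, β' = 9 + 4 = 13.
Posterior mean = 46/13 = 46/13; prior mean = 31/9 = 31/9. Difference = 46/13 − 31/9 = 11/117.

11/117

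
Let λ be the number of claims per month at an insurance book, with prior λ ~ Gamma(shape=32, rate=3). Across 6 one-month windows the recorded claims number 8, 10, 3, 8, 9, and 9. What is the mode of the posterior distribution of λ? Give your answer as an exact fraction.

26/3

Total count: 8 + 10 + 3 + 8 + 9 + 9 = 47.
Total exposure: 6 months.
Posterior: α' = 32 + 47 = 79, β' = 3 + 6 = 9.
Posterior mode = (α'−1)/β' = 78/9 = 26/3.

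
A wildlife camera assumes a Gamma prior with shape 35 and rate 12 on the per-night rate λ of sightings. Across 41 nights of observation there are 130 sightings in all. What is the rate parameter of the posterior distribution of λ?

Total count 130 over total exposure 41 nights.
Conjugate update: add total count to the shape and total exposure to the rate, giving Gamma(165, 53).

53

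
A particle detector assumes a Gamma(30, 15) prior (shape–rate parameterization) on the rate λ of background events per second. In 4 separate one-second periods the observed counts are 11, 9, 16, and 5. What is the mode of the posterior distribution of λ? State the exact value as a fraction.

Total count: 11 + 9 + 16 + 5 = 41.
Total exposure: 4 seconds.
Gamma(α, β) with Poisson data over total exposure Σt gives posterior Gamma(α+Σx, β+Σt) = Gamma(71, 19).
Posterior mode = (α'−1)/β' = 70/19.

70/19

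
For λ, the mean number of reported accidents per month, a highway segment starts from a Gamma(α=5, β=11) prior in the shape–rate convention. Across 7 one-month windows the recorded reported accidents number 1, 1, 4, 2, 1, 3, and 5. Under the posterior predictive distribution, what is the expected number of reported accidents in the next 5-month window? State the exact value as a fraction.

Total count: 1 + 1 + 4 + 2 + 1 + 3 + 5 = 17.
Total exposure: 7 months.
Gamma(α, β) with Poisson data over total exposure Σt gives posterior Gamma(α+Σx, β+Σt) = Gamma(22, 18).
Predictive mean over a 5-month window = T·E[λ|data] = 5·22/18 = 55/9.

55/9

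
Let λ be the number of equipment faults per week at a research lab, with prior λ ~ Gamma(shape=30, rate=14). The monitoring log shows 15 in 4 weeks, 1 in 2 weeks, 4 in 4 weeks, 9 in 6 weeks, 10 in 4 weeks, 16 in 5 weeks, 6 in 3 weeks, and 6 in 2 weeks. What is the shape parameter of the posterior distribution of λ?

Total count: 15 + 1 + 4 + 9 + 10 + 16 + 6 + 6 = 67.
Total exposure: 4 + 2 + 4 + 6 + 4 + 5 + 3 + 2 = 30 weeks.
Gamma(α, β) with Poisson data over total exposure Σt gives posterior Gamma(α+Σx, β+Σt) = Gamma(97, 44).

97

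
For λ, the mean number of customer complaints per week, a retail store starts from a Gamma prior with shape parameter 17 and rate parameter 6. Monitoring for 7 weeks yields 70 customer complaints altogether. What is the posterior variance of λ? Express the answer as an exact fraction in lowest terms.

87/169

Total count 70 over total exposure 7 weeks.
Posterior: α' = 17 + 70 = 87, β' = 6 + 7 = 13.
Posterior variance = α'/β'² = 87/169.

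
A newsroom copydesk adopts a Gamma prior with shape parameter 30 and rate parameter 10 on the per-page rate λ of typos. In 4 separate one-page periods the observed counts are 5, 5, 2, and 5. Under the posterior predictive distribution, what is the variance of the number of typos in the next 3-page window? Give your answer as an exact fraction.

Total count: 5 + 5 + 2 + 5 = 17.
Total exposure: 4 pages.
Conjugate update: add total count to the shape and total exposure to the rate, giving Gamma(47, 14).
The posterior predictive for a window of length T is Negative Binomial with variance T·α'·(β'+T)/β'² = 3·47·17/196 = 2397/196.

2397/196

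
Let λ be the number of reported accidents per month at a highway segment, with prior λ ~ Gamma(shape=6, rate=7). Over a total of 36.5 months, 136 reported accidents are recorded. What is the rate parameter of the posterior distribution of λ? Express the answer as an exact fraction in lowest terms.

Total count 136 over total exposure 36.5 months.
The Gamma prior is conjugate for the Poisson rate, so λ | data ~ Gamma(6+136, 7+36.5) = Gamma(142, 87/2).

87/2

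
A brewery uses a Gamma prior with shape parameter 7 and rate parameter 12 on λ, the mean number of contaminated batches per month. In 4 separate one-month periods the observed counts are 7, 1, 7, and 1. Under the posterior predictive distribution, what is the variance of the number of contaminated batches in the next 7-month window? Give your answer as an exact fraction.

Total count: 7 + 1 + 7 + 1 = 16.
Total exposure: 4 months.
The Gamma prior is conjugate for the Poisson rate, so λ | data ~ Gamma(7+16, 12+4) = Gamma(23, 16).
The posterior predictive for a window of length T is Negative Binomial with variance T·α'·(β'+T)/β'² = 7·23·23/256 = 3703/256.

3703/256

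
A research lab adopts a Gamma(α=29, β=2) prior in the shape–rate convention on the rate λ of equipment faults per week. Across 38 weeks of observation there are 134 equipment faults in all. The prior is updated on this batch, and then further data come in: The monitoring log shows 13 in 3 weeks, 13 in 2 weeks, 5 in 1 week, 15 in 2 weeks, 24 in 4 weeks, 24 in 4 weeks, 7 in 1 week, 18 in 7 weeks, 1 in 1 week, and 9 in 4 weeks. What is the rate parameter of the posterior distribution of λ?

69

Total count 134 over total exposure 38 weeks.
After the first batch: Gamma(29 + 134, 2 + 38) = Gamma(163, 40).
Total count: 13 + 13 + 5 + 15 + 24 + 24 + 7 + 18 + 1 + 9 = 129.
Total exposure: 3 + 2 + 1 + 2 + 4 + 4 + 1 + 7 + 1 + 4 = 29 weeks.
After the second batch: Gamma(163 + 129, 40 + 29) = Gamma(292, 69).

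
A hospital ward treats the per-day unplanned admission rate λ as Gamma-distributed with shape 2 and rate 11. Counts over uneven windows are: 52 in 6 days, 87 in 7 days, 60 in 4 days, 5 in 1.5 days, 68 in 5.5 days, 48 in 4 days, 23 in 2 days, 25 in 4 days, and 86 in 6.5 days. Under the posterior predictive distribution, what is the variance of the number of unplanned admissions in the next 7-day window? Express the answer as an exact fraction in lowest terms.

Total count: 52 + 87 + 60 + 5 + 68 + 48 + 23 + 25 + 86 = 454.
Total exposure: 6 + 7 + 4 + 1.5 + 5.5 + 4 + 2 + 4 + 6.5 = 40.5 days.
The Gamma prior is conjugate for the Poisson rate, so λ | data ~ Gamma(2+454, 11+40.5) = Gamma(456, 103/2).
The posterior predictive for a window of length T is Negative Binomial with variance T·α'·(β'+T)/β'² = 7·456·(117/2)/(10609/4) = 746928/10609.

746928/10609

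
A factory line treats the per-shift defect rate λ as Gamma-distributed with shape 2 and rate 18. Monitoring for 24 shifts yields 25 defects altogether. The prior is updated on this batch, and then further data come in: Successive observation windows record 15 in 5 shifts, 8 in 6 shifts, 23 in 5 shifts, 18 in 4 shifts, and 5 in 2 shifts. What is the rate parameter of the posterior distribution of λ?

64

Total count 25 over total exposure 24 shifts.
After the first batch: Gamma(2 + 25, 18 + 24) = Gamma(27, 42).
Total count: 15 + 8 + 23 + 18 + 5 = 69.
Total exposure: 5 + 6 + 5 + 4 + 2 = 22 shifts.
After the second batch: Gamma(27 + 69, 42 + 22) = Gamma(96, 64).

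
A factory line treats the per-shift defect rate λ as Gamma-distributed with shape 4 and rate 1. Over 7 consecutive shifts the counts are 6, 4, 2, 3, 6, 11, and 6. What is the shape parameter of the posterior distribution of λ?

Total count: 6 + 4 + 2 + 3 + 6 + 11 + 6 = 38.
Total exposure: 7 shifts.
Conjugate update: add total count to the shape and total exposure to the rate, giving Gamma(42, 8).

42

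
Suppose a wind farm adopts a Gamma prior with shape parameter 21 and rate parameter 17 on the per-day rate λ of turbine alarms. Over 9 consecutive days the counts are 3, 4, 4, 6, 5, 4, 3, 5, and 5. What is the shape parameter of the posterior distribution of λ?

60

Total count: 3 + 4 + 4 + 6 + 5 + 4 + 3 + 5 + 5 = 39.
Total exposure: 9 days.
The Gamma prior is conjugate for the Poisson rate, so λ | data ~ Gamma(21+39, 17+9) = Gamma(60, 26).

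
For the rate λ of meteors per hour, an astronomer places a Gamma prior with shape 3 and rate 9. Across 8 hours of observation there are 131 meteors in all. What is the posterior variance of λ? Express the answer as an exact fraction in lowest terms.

Total count 131 over total exposure 8 hours.
The Gamma prior is conjugate for the Poisson rate, so λ | data ~ Gamma(3+131, 9+8) = Gamma(134, 17).
Posterior variance = α'/β'² = 134/289.

134/289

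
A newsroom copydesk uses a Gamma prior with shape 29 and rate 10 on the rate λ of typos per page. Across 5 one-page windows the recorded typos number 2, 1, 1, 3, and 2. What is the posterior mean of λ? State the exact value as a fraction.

Total count: 2 + 1 + 1 + 3 + 2 = 9.
Total exposure: 5 pages.
Conjugate update: add total count to the shape and total exposure to the rate, giving Gamma(38, 15).
Posterior mean = α'/β' = 38/15.

38/15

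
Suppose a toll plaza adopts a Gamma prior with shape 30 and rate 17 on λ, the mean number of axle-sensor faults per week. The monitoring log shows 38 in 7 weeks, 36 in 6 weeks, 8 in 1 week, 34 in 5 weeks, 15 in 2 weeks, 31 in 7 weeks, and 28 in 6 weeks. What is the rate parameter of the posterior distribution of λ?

Total count: 38 + 36 + 8 + 34 + 15 + 31 + 28 = 190.
Total exposure: 7 + 6 + 1 + 5 + 2 + 7 + 6 = 34 weeks.
The Gamma prior is conjugate for the Poisson rate, so λ | data ~ Gamma(30+190, 17+34) = Gamma(220, 51).

51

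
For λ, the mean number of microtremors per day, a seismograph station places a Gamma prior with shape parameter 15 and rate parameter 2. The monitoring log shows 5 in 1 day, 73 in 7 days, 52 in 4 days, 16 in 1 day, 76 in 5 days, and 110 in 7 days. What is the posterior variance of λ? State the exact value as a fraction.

Total count: 5 + 73 + 52 + 16 + 76 + 110 = 332.
Total exposure: 1 + 7 + 4 + 1 + 5 + 7 = 25 days.
By Gamma–Poisson conjugacy, the posterior is Gamma(α + Σx, β + Σt) = Gamma(15 + 332, 2 + 25) = Gamma(347, 27).
Posterior variance = α'/β'² = 347/729.

347/729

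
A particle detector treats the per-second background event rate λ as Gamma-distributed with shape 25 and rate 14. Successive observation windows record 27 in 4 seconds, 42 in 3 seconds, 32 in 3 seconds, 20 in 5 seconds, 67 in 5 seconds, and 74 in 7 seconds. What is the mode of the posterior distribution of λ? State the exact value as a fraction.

286/41

Total count: 27 + 42 + 32 + 20 + 67 + 74 = 262.
Total exposure: 4 + 3 + 3 + 5 + 5 + 7 = 27 seconds.
The Gamma prior is conjugate for the Poisson rate, so λ | data ~ Gamma(25+262, 14+27) = Gamma(287, 41).
Posterior mode = (α'−1)/β' = 286/41.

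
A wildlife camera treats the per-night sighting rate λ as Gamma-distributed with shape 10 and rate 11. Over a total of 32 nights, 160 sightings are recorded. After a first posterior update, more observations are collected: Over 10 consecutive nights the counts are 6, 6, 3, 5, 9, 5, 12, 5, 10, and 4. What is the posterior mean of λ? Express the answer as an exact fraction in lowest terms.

235/53

Total count 160 over total exposure 32 nights.
After the first batch: Gamma(10 + 160, 11 + 32) = Gamma(170, 43).
Total count: 6 + 6 + 3 + 5 + 9 + 5 + 12 + 5 + 10 + 4 = 65.
Total exposure: 10 nights.
After the second batch: Gamma(170 + 65, 43 + 10) = Gamma(235, 53).
Posterior mean = α'/β' = 235/53.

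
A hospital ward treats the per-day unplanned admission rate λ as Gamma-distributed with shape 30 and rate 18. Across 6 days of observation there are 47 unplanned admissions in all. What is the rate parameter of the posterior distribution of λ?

Total count 47 over total exposure 6 days.
Conjugate update: add total count to the shape and total exposure to the rate, giving Gamma(77, 24).

24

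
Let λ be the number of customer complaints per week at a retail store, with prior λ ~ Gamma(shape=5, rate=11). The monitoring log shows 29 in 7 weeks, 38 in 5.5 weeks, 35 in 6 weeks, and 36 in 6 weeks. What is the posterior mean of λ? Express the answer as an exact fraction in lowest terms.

Total count: 29 + 38 + 35 + 36 = 138.
Total exposure: 7 + 5.5 + 6 + 6 = 24.5 weeks.
Posterior: α' = 5 + 138 = 143, β' = 11 + 24.5 = 71/2.
Posterior mean = α'/β' = 143/(71/2) = 286/71.

286/71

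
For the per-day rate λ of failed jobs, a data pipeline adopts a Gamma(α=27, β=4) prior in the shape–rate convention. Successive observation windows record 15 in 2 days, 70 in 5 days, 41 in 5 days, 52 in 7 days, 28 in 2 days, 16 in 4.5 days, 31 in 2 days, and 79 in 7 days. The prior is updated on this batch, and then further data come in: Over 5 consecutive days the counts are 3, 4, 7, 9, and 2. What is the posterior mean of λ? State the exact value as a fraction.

256/29

Total count: 15 + 70 + 41 + 52 + 28 + 16 + 31 + 79 = 332.
Total exposure: 2 + 5 + 5 + 7 + 2 + 4.5 + 2 + 7 = 34.5 days.
After the first batch: Gamma(27 + 332, 4 + 34.5) = Gamma(359, 77/2).
Total count: 3 + 4 + 7 + 9 + 2 = 25.
Total exposure: 5 days.
After the second batch: Gamma(359 + 25, 77/2 + 5) = Gamma(384, 87/2).
Posterior mean = α'/β' = 384/(87/2) = 256/29.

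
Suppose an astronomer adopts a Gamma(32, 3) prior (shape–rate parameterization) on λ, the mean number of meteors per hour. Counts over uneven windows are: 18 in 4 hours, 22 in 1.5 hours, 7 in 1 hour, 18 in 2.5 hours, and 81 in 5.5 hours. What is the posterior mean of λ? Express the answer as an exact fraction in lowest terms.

356/35

Total count: 18 + 22 + 7 + 18 + 81 = 146.
Total exposure: 4 + 1.5 + 1 + 2.5 + 5.5 = 14.5 hours.
Conjugate update: add total count to the shape and total exposure to the rate, giving Gamma(178, 35/2).
Posterior mean = α'/β' = 178/(35/2) = 356/35.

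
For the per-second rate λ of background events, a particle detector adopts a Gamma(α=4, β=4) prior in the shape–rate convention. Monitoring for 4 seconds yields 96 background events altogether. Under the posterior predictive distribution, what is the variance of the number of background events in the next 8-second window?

Total count 96 over total exposure 4 seconds.
Conjugate update: add total count to the shape and total exposure to the rate, giving Gamma(100, 8).
The posterior predictive for a window of length T is Negative Binomial with variance T·α'·(β'+T)/β'² = 8·100·16/64 = 200.

200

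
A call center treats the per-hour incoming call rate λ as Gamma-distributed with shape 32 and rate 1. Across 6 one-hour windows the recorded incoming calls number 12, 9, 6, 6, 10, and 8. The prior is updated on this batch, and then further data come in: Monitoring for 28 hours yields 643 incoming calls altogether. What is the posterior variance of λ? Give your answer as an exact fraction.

Total count: 12 + 9 + 6 + 6 + 10 + 8 = 51.
Total exposure: 6 hours.
After the first batch: Gamma(32 + 51, 1 + 6) = Gamma(83, 7).
Total count 643 over total exposure 28 hours.
After the second batch: Gamma(83 + 643, 7 + 28) = Gamma(726, 35).
Posterior variance = α'/β'² = 726/1225.

726/1225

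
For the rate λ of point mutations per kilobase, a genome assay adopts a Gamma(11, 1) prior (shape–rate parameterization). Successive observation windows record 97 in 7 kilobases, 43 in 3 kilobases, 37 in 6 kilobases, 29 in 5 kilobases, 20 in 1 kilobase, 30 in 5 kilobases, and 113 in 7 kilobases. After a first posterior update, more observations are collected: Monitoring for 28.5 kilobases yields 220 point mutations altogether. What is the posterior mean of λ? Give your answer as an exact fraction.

Total count: 97 + 43 + 37 + 29 + 20 + 30 + 113 = 369.
Total exposure: 7 + 3 + 6 + 5 + 1 + 5 + 7 = 34 kilobases.
After the first batch: Gamma(11 + 369, 1 + 34) = Gamma(380, 35).
Total count 220 over total exposure 28.5 kilobases.
After the second batch: Gamma(380 + 220, 35 + 28.5) = Gamma(600, 127/2).
Posterior mean = α'/β' = 600/(127/2) = 1200/127.

1200/127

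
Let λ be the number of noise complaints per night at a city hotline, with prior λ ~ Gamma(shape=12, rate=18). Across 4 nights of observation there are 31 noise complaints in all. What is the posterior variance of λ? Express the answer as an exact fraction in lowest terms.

Total count 31 over total exposure 4 nights.
The Gamma prior is conjugate for the Poisson rate, so λ | data ~ Gamma(12+31, 18+4) = Gamma(43, 22).
Posterior variance = α'/β'² = 43/484.

43/484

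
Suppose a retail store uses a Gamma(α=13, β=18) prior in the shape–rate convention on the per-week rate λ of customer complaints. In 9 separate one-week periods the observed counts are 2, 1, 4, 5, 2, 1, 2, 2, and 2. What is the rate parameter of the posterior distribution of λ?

Total count: 2 + 1 + 4 + 5 + 2 + 1 + 2 + 2 + 2 = 21.
Total exposure: 9 weeks.
By Gamma–Poisson conjugacy, the posterior is Gamma(α + Σx, β + Σt) = Gamma(13 + 21, 18 + 9) = Gamma(34, 27).

27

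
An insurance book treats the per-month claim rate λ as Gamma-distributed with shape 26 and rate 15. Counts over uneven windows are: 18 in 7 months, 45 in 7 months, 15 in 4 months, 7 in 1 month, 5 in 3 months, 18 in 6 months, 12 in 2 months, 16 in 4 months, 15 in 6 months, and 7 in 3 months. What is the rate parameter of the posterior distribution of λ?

Total count: 18 + 45 + 15 + 7 + 5 + 18 + 12 + 16 + 15 + 7 = 158.
Total exposure: 7 + 7 + 4 + 1 + 3 + 6 + 2 + 4 + 6 + 3 = 43 months.
Posterior: α' = 26 + 158 = 184, β' = 15 + 43 = 58.

58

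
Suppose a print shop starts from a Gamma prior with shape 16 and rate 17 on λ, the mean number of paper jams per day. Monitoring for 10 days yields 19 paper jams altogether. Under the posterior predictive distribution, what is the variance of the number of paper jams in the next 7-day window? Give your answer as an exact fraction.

8330/729

Total count 19 over total exposure 10 days.
Conjugate update: add total count to the shape and total exposure to the rate, giving Gamma(35, 27).
The posterior predictive for a window of length T is Negative Binomial with variance T·α'·(β'+T)/β'² = 7·35·34/729 = 8330/729.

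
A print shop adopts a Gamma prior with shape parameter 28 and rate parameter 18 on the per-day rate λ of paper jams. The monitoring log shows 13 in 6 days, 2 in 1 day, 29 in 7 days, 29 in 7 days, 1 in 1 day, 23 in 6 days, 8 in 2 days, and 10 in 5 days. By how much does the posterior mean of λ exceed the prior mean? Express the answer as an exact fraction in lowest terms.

Total count: 13 + 2 + 29 + 29 + 1 + 23 + 8 + 10 = 115.
Total exposure: 6 + 1 + 7 + 7 + 1 + 6 + 2 + 5 = 35 days.
By Gamma–Poisson conjugacy, the posterior is Gamma(α + Σx, β + Σt) = Gamma(28 + 115, 18 + 35) = Gamma(143, 53).
Posterior mean = 143/53 = 143/53; prior mean = 28/18 = 14/9. Difference = 143/53 − 14/9 = 545/477.

545/477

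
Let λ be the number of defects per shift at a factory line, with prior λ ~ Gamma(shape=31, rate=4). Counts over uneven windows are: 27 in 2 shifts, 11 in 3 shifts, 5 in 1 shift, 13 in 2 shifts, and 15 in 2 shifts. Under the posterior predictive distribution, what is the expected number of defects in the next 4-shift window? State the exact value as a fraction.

204/7

Total count: 27 + 11 + 5 + 13 + 15 = 71.
Total exposure: 2 + 3 + 1 + 2 + 2 = 10 shifts.
Conjugate update: add total count to the shape and total exposure to the rate, giving Gamma(102, 14).
Predictive mean over a 4-shift window = T·E[λ|data] = 4·102/14 = 204/7.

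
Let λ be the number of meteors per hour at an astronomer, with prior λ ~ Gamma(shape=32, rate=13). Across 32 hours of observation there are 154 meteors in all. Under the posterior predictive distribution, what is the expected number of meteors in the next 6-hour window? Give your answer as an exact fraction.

Total count 154 over total exposure 32 hours.
Posterior: α' = 32 + 154 = 186, β' = 13 + 32 = 45.
Predictive mean over a 6-hour window = T·E[λ|data] = 6·186/45 = 124/5.

124/5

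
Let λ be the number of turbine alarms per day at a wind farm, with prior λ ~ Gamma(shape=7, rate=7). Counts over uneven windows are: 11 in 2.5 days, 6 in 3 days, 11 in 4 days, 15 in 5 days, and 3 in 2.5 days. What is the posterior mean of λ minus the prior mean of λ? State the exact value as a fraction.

29/24

Total count: 11 + 6 + 11 + 15 + 3 = 46.
Total exposure: 2.5 + 3 + 4 + 5 + 2.5 = 17 days.
Gamma(α, β) with Poisson data over total exposure Σt gives posterior Gamma(α+Σx, β+Σt) = Gamma(53, 24).
Posterior mean = 53/24 = 53/24; prior mean = 7/7 = 1. Difference = 53/24 − 1 = 29/24.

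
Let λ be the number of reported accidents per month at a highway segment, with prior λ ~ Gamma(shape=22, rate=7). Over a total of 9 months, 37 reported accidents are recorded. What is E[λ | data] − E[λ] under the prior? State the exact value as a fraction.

Total count 37 over total exposure 9 months.
The Gamma prior is conjugate for the Poisson rate, so λ | data ~ Gamma(22+37, 7+9) = Gamma(59, 16).
Posterior mean = 59/16 = 59/16; prior mean = 22/7 = 22/7. Difference = 59/16 − 22/7 = 61/112.

61/112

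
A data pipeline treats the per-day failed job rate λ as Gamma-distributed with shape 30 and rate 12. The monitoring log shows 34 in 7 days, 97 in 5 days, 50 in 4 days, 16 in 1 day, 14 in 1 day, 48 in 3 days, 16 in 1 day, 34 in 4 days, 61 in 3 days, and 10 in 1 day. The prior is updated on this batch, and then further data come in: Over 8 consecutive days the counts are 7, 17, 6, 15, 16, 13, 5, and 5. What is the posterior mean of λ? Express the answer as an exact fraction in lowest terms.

Total count: 34 + 97 + 50 + 16 + 14 + 48 + 16 + 34 + 61 + 10 = 380.
Total exposure: 7 + 5 + 4 + 1 + 1 + 3 + 1 + 4 + 3 + 1 = 30 days.
After the first batch: Gamma(30 + 380, 12 + 30) = Gamma(410, 42).
Total count: 7 + 17 + 6 + 15 + 16 + 13 + 5 + 5 = 84.
Total exposure: 8 days.
After the second batch: Gamma(410 + 84, 42 + 8) = Gamma(494, 50).
Posterior mean = α'/β' = 494/50 = 247/25.

247/25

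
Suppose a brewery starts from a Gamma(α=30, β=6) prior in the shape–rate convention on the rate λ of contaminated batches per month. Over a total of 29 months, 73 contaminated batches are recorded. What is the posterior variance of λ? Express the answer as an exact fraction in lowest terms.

103/1225

Total count 73 over total exposure 29 months.
Conjugate update: add total count to the shape and total exposure to the rate, giving Gamma(103, 35).
Posterior variance = α'/β'² = 103/1225.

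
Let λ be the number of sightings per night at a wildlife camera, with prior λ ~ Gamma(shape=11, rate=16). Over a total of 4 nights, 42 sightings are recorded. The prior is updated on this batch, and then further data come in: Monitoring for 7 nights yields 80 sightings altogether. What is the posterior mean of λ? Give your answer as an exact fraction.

133/27

Total count 42 over total exposure 4 nights.
After the first batch: Gamma(11 + 42, 16 + 4) = Gamma(53, 20).
Total count 80 over total exposure 7 nights.
After the second batch: Gamma(53 + 80, 20 + 7) = Gamma(133, 27).
Posterior mean = α'/β' = 133/27.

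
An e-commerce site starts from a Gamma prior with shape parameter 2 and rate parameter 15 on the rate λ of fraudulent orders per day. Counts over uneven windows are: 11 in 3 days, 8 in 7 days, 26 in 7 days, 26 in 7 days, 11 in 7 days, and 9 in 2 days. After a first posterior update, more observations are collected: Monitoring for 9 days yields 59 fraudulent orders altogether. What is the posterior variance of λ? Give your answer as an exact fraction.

Total count: 11 + 8 + 26 + 26 + 11 + 9 = 91.
Total exposure: 3 + 7 + 7 + 7 + 7 + 2 = 33 days.
After the first batch: Gamma(2 + 91, 15 + 33) = Gamma(93, 48).
Total count 59 over total exposure 9 days.
After the second batch: Gamma(93 + 59, 48 + 9) = Gamma(152, 57).
Posterior variance = α'/β'² = 152/3249 = 8/171.

8/171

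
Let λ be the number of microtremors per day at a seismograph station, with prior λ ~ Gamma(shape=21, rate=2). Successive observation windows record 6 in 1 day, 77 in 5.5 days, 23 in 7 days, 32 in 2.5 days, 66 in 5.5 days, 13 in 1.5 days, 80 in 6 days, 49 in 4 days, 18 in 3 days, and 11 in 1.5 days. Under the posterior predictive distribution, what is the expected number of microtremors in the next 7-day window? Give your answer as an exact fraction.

5544/79

Total count: 6 + 77 + 23 + 32 + 66 + 13 + 80 + 49 + 18 + 11 = 375.
Total exposure: 1 + 5.5 + 7 + 2.5 + 5.5 + 1.5 + 6 + 4 + 3 + 1.5 = 37.5 days.
Gamma(α, β) with Poisson data over total exposure Σt gives posterior Gamma(α+Σx, β+Σt) = Gamma(396, 79/2).
Predictive mean over a 7-day window = T·E[λ|data] = 7·396/(79/2) = 5544/79.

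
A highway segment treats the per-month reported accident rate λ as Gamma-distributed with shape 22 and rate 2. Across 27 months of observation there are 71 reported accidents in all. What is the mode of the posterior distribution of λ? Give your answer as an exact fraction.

Total count 71 over total exposure 27 months.
Posterior: α' = 22 + 71 = 93, β' = 2 + 27 = 29.
Posterior mode = (α'−1)/β' = 92/29.

92/29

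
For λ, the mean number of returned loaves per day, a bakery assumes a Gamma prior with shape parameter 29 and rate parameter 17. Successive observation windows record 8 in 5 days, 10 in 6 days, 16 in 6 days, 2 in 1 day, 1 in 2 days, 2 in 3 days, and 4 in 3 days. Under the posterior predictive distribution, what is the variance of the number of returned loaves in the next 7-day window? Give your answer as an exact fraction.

25200/1849

Total count: 8 + 10 + 16 + 2 + 1 + 2 + 4 = 43.
Total exposure: 5 + 6 + 6 + 1 + 2 + 3 + 3 = 26 days.
By Gamma–Poisson conjugacy, the posterior is Gamma(α + Σx, β + Σt) = Gamma(29 + 43, 17 + 26) = Gamma(72, 43).
The posterior predictive for a window of length T is Negative Binomial with variance T·α'·(β'+T)/β'² = 7·72·50/1849 = 25200/1849.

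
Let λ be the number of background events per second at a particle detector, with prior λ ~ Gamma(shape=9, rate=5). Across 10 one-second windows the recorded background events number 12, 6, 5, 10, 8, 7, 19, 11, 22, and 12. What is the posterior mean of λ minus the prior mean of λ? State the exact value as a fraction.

Total count: 12 + 6 + 5 + 10 + 8 + 7 + 19 + 11 + 22 + 12 = 112.
Total exposure: 10 seconds.
Conjugate update: add total count to the shape and total exposure to the rate, giving Gamma(121, 15).
Posterior mean = 121/15 = 121/15; prior mean = 9/5 = 9/5. Difference = 121/15 − 9/5 = 94/15.

94/15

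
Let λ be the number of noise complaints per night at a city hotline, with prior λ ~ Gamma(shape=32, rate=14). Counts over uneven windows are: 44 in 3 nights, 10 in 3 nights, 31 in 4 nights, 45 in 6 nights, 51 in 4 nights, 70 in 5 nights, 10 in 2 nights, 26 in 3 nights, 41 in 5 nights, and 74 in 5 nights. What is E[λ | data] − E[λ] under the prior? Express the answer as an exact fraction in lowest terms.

Total count: 44 + 10 + 31 + 45 + 51 + 70 + 10 + 26 + 41 + 74 = 402.
Total exposure: 3 + 3 + 4 + 6 + 4 + 5 + 2 + 3 + 5 + 5 = 40 nights.
By Gamma–Poisson conjugacy, the posterior is Gamma(α + Σx, β + Σt) = Gamma(32 + 402, 14 + 40) = Gamma(434, 54).
Posterior mean = 434/54 = 217/27; prior mean = 32/14 = 16/7. Difference = 217/27 − 16/7 = 1087/189.

1087/189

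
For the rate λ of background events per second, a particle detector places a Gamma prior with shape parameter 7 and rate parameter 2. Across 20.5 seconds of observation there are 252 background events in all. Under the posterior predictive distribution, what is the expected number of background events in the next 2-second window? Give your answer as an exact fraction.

1036/45

Total count 252 over total exposure 20.5 seconds.
Posterior: α' = 7 + 252 = 259, β' = 2 + 20.5 = 45/2.
Predictive mean over a 2-second window = T·E[λ|data] = 2·259/(45/2) = 1036/45.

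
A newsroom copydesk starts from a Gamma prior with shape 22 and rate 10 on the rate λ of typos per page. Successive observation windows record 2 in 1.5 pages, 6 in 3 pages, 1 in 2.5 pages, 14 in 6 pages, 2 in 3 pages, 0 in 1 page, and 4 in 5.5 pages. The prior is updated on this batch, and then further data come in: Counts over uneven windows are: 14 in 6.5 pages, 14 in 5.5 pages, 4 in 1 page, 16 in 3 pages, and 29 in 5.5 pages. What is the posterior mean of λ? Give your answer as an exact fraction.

64/27

Total count: 2 + 6 + 1 + 14 + 2 + 0 + 4 = 29.
Total exposure: 1.5 + 3 + 2.5 + 6 + 3 + 1 + 5.5 = 22.5 pages.
After the first batch: Gamma(22 + 29, 10 + 22.5) = Gamma(51, 65/2).
Total count: 14 + 14 + 4 + 16 + 29 = 77.
Total exposure: 6.5 + 5.5 + 1 + 3 + 5.5 = 21.5 pages.
After the second batch: Gamma(51 + 77, 65/2 + 21.5) = Gamma(128, 54).
Posterior mean = α'/β' = 128/54 = 64/27.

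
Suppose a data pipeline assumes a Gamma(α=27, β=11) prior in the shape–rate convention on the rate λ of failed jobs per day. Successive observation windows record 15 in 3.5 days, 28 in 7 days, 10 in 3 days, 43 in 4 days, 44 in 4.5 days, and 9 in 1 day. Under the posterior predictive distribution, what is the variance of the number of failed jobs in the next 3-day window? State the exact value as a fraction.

4884/289

Total count: 15 + 28 + 10 + 43 + 44 + 9 = 149.
Total exposure: 3.5 + 7 + 3 + 4 + 4.5 + 1 = 23 days.
Posterior: α' = 27 + 149 = 176, β' = 11 + 23 = 34.
The posterior predictive for a window of length T is Negative Binomial with variance T·α'·(β'+T)/β'² = 3·176·37/1156 = 4884/289.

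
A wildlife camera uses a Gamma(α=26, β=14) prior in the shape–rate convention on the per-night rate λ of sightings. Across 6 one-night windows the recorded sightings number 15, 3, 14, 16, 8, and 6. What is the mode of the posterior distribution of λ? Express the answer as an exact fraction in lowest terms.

Total count: 15 + 3 + 14 + 16 + 8 + 6 = 62.
Total exposure: 6 nights.
Posterior: α' = 26 + 62 = 88, β' = 14 + 6 = 20.
Posterior mode = (α'−1)/β' = 87/20.

87/20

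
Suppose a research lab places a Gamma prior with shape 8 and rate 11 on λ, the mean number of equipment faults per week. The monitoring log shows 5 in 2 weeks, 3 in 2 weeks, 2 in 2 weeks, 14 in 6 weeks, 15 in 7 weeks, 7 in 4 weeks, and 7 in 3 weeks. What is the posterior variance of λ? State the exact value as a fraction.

Total count: 5 + 3 + 2 + 14 + 15 + 7 + 7 = 53.
Total exposure: 2 + 2 + 2 + 6 + 7 + 4 + 3 = 26 weeks.
Posterior: α' = 8 + 53 = 61, β' = 11 + 26 = 37.
Posterior variance = α'/β'² = 61/1369.

61/1369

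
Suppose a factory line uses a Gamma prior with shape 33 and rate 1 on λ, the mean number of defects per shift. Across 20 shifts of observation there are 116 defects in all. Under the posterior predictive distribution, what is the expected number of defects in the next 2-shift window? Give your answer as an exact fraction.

Total count 116 over total exposure 20 shifts.
Posterior: α' = 33 + 116 = 149, β' = 1 + 20 = 21.
Predictive mean over a 2-shift window = T·E[λ|data] = 2·149/21 = 298/21.

298/21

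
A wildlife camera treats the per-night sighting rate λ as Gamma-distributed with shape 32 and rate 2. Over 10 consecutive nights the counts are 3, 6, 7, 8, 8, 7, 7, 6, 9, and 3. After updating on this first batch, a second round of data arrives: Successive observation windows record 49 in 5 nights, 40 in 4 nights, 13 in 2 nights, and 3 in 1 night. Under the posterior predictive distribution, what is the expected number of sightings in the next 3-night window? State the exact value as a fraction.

201/8

Total count: 3 + 6 + 7 + 8 + 8 + 7 + 7 + 6 + 9 + 3 = 64.
Total exposure: 10 nights.
After the first batch: Gamma(32 + 64, 2 + 10) = Gamma(96, 12).
Total count: 49 + 40 + 13 + 3 = 105.
Total exposure: 5 + 4 + 2 + 1 = 12 nights.
After the second batch: Gamma(96 + 105, 12 + 12) = Gamma(201, 24).
Predictive mean over a 3-night window = T·E[λ|data] = 3·201/24 = 201/8.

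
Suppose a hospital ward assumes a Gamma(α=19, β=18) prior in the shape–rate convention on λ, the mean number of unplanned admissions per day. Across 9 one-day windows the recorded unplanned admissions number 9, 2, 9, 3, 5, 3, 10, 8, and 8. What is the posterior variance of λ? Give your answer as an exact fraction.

Total count: 9 + 2 + 9 + 3 + 5 + 3 + 10 + 8 + 8 = 57.
Total exposure: 9 days.
Gamma(α, β) with Poisson data over total exposure Σt gives posterior Gamma(α+Σx, β+Σt) = Gamma(76, 27).
Posterior variance = α'/β'² = 76/729.

76/729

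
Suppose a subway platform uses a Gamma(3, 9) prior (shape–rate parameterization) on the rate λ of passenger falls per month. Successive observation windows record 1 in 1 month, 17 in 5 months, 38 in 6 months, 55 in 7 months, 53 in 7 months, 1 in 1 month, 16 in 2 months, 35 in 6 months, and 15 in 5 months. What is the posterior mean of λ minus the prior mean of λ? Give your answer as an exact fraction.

653/147

Total count: 1 + 17 + 38 + 55 + 53 + 1 + 16 + 35 + 15 = 231.
Total exposure: 1 + 5 + 6 + 7 + 7 + 1 + 2 + 6 + 5 = 40 months.
Posterior: α' = 3 + 231 = 234, β' = 9 + 40 = 49.
Posterior mean = 234/49 = 234/49; prior mean = 3/9 = 1/3. Difference = 234/49 − 1/3 = 653/147.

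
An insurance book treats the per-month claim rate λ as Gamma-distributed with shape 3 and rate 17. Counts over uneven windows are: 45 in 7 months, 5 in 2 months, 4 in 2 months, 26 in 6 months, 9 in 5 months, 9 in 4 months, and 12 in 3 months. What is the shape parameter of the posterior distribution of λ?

Total count: 45 + 5 + 4 + 26 + 9 + 9 + 12 = 110.
Total exposure: 7 + 2 + 2 + 6 + 5 + 4 + 3 = 29 months.
Posterior: α' = 3 + 110 = 113, β' = 17 + 29 = 46.

113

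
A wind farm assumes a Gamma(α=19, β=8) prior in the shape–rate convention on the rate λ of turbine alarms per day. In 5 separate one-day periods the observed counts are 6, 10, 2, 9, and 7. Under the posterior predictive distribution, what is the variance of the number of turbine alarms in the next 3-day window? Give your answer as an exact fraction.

2544/169

Total count: 6 + 10 + 2 + 9 + 7 = 34.
Total exposure: 5 days.
Posterior: α' = 19 + 34 = 53, β' = 8 + 5 = 13.
The posterior predictive for a window of length T is Negative Binomial with variance T·α'·(β'+T)/β'² = 3·53·16/169 = 2544/169.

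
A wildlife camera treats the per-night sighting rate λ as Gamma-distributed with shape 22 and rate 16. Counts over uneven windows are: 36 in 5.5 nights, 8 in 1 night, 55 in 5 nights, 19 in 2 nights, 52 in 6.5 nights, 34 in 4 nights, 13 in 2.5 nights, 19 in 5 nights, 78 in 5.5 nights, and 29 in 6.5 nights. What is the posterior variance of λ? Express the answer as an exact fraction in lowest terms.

1460/14161

Total count: 36 + 8 + 55 + 19 + 52 + 34 + 13 + 19 + 78 + 29 = 343.
Total exposure: 5.5 + 1 + 5 + 2 + 6.5 + 4 + 2.5 + 5 + 5.5 + 6.5 = 43.5 nights.
The Gamma prior is conjugate for the Poisson rate, so λ | data ~ Gamma(22+343, 16+43.5) = Gamma(365, 119/2).
Posterior variance = α'/β'² = 365/(14161/4) = 1460/14161.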